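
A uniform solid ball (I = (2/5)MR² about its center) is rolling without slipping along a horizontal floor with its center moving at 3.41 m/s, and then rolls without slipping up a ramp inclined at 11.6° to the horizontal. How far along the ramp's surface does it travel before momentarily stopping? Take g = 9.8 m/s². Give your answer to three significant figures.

d ≈ 4.13 m

The moment of inertia is (2/5)MR², giving k ≡ I/(MR²) = 0.4.
Pure rolling means v = ωR; then KE = ½Mv² + ½I(v/R)² = ½(1+k)Mv² = (7/10)Mv².
Setting this equal to Mgh gives the vertical rise h = (1+k)v₀²/(2g) = 1.4×3.41²/(2×9.8) = 0.8306 m.
The distance along the slope is d = h/sinθ = 0.8306/sin11.6° ≈ 4.13 m.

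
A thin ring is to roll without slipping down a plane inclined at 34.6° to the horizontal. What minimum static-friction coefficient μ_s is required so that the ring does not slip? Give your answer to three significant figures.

μ_min ≈ 0.345

With I = MR², the ratio k = I/(MR²) is 1.
Newton's second law down the slope: Mg sinθ − f = Ma. The torque equation fR = Iα (with α = a/R) gives f = kMa.
These give a = g sinθ/(1+k) and the required friction f = kMg sinθ/(1+k).
The normal force is N = Mg cosθ, so μ_min = f/N = k tanθ/(1+k).
μ_min = 1 × tan34.6° / 2 ≈ 0.345.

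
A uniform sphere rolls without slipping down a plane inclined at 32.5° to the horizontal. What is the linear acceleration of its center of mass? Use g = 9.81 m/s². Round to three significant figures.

a ≈ 3.76 m/s²

With I = (2/5)MR², the ratio k = I/(MR²) is 0.4.
Newton's second law down the slope: Mg sinθ − f = Ma. The torque equation fR = Iα (with α = a/R) gives f = kMa.
Eliminating f: Mg sinθ = (1+k)Ma, so a = g sinθ/(1+k) = 9.81 × sin32.5° / 1.4 ≈ 3.76 m/s².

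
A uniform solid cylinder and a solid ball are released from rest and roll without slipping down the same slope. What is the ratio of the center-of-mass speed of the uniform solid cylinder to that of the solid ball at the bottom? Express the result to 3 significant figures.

Each satisfies Mgh = ½(1+k)Mv² with k = I/(MR²), so v ∝ 1/√(1+k).
For the uniform solid cylinder k = 0.5; for the solid ball k = 0.4.
v₁/v₂ = √((1+k₂)/(1+k₁)) = √(1.4/1.5) ≈ 0.966.

v_ratio ≈ 0.966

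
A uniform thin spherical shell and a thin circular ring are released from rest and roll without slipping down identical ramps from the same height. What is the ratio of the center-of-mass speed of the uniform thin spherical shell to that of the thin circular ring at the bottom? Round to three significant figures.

Each satisfies Mgh = ½(1+k)Mv² with k = I/(MR²), so v ∝ 1/√(1+k).
For the uniform thin spherical shell k = 2/3; for the thin circular ring k = 1.
v₁/v₂ = √((1+k₂)/(1+k₁)) = √(2/1.667) ≈ 1.10.

v_ratio ≈ 1.10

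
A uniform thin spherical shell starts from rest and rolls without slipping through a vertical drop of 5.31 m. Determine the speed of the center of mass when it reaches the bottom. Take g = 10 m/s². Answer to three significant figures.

v ≈ 7.98 m/s

Here I = (2/3)MR², so the shape factor k = I/(MR²) = 2/3.
Since it rolls without slipping, ω = v/R and KE = ½Mv² + ½Iω² = ½(1+k)Mv² = (5/6)Mv².
Energy conservation: Mgh = (5/6)Mv², so v = √(2gh/(1+k)) = √(2 × 10 × 5.31 / 1.667) ≈ 7.98 m/s.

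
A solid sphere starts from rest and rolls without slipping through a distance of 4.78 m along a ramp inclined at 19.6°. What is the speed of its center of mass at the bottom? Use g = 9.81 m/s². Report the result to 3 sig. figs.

Here I = (2/5)MR², so the shape factor k = I/(MR²) = 0.4.
Rolling without slipping gives ω = v/R, so the total kinetic energy is ½Mv² + ½Iω² = ½(1+k)Mv² = (7/10)Mv².
The vertical drop is h = L sinθ = 4.78 × sin19.6° = 1.603 m.
Energy conservation: Mgh = (7/10)Mv², so v = √(2gh/(1+k)) = √(2 × 9.81 × 1.603 / 1.4) ≈ 4.74 m/s.

v ≈ 4.74 m/s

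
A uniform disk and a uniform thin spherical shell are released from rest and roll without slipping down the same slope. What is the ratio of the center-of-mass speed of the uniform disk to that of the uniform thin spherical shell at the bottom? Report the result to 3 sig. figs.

v_ratio ≈ 1.05

Each satisfies Mgh = ½(1+k)Mv² with k = I/(MR²), so v ∝ 1/√(1+k).
For the uniform disk k = 0.5; for the uniform thin spherical shell k = 2/3.
v₁/v₂ = √((1+k₂)/(1+k₁)) = √(1.667/1.5) ≈ 1.05.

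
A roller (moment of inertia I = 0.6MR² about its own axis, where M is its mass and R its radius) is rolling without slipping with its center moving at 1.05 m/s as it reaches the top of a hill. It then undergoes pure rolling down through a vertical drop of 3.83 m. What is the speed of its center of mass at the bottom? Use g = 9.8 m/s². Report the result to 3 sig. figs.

v ≈ 6.93 m/s

For this body I = 0.6MR², i.e. k = I/(MR²) = 0.6.
The rolling condition ω = v/R makes the rotational term ½I(v/R)² = ½kMv², so KE_total = ½(1+k)Mv² = (4/5)Mv².
Conserving energy between top and bottom: (4/5)Mv² = (4/5)Mv₀² + Mgh, hence v² = v₀² + 2gh/(1+k).
v = √(1.05² + 2×9.8×3.83/1.6) = √48.02 ≈ 6.93 m/s.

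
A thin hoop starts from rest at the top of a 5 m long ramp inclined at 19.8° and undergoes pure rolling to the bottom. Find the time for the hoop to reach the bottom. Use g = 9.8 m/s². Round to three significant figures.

With I = MR², the ratio k = I/(MR²) is 1.
Newton's second law down the slope: Mg sinθ − f = Ma. The torque equation fR = Iα (with α = a/R) gives f = kMa.
Hence a = g sinθ/(1+k) = 9.8×sin19.8°/2 = 1.66 m/s².
With constant a from rest, t = √(2L/a) = √(2·5/1.66) ≈ 2.45 s.

t ≈ 2.45 s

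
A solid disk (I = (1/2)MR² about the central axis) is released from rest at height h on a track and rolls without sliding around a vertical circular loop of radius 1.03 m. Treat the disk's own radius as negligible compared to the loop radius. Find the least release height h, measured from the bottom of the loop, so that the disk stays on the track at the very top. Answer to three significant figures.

h_min ≈ 2.83 m

For this body I = (1/2)MR², i.e. k = I/(MR²) = 0.5.
At the top, contact is just lost when gravity alone supplies the centripetal force: Mg = Mv_top²/r, i.e. v_top² = gr.
With ω = v/R, the kinetic energy at speed v is ½(1+k)Mv² = (3/4)Mv².
Energy conservation from release (height h) to the top (height 2r): Mgh = Mg(2r) + (3/4)M·gr.
Thus h_min = 2r + (1+k)r/2 = r(2 + 1.5/2) = 1.03 × 2.75 ≈ 2.83 m.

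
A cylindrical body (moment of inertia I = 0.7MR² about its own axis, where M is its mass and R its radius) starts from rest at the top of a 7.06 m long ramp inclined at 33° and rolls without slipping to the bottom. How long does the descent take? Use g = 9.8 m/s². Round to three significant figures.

t ≈ 2.12 s

For this body I = 0.7MR², i.e. k = I/(MR²) = 0.7.
Newton's second law down the slope: Mg sinθ − f = Ma. The torque equation fR = Iα (with α = a/R) gives f = kMa.
Hence a = g sinθ/(1+k) = 9.8×sin33°/1.7 = 3.14 m/s².
With constant a from rest, t = √(2L/a) = √(2·7.06/3.14) ≈ 2.12 s.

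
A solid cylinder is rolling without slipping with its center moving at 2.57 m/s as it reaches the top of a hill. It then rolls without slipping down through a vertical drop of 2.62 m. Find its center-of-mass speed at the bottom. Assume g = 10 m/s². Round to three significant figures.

v ≈ 6.45 m/s

With I = (1/2)MR², the ratio k = I/(MR²) is 0.5.
Rolling without slipping gives ω = v/R, so the total kinetic energy is ½Mv² + ½Iω² = ½(1+k)Mv² = (3/4)Mv².
Conserving energy between top and bottom: (3/4)Mv² = (3/4)Mv₀² + Mgh, hence v² = v₀² + 2gh/(1+k).
v = √(2.57² + 2×10×2.62/1.5) = √41.54 ≈ 6.45 m/s.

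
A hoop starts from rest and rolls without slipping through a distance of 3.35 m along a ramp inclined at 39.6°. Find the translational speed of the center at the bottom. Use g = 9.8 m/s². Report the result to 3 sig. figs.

Here I = MR², so the shape factor k = I/(MR²) = 1.
Rolling without slipping gives ω = v/R, so the total kinetic energy is ½Mv² + ½Iω² = ½(1+k)Mv² = Mv².
The vertical drop is h = L sinθ = 3.35 × sin39.6° = 2.135 m.
Energy conservation: Mgh = Mv², so v = √(2gh/(1+k)) = √(2 × 9.8 × 2.135 / 2) ≈ 4.57 m/s.

v ≈ 4.57 m/s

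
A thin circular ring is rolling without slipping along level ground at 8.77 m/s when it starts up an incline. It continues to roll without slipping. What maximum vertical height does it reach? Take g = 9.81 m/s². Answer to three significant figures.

The moment of inertia is MR², giving k ≡ I/(MR²) = 1.
Rolling without slipping gives ω = v/R, so the total kinetic energy is ½Mv² + ½Iω² = ½(1+k)Mv² = Mv².
All of this converts to potential energy at the highest point: Mv₀² = Mgh.
Thus h = (1+k)v₀²/(2g) = 2 × 8.77² / (2 × 9.81) ≈ 7.84 m.

h ≈ 7.84 m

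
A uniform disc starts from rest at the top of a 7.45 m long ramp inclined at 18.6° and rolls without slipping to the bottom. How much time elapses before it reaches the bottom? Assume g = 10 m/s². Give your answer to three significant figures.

The moment of inertia is (1/2)MR², giving k ≡ I/(MR²) = 0.5.
Translational: Mg sinθ − f = Ma. Rotational about the CM: fR = Iα = kMRa, so f = kMa.
Hence a = g sinθ/(1+k) = 10×sin18.6°/1.5 = 2.126 m/s².
With constant a from rest, t = √(2L/a) = √(2·7.45/2.126) ≈ 2.65 s.

t ≈ 2.65 s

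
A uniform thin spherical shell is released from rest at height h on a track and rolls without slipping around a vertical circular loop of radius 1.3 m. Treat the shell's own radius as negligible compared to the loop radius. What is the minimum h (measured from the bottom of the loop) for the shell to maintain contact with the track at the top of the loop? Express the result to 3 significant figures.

Here I = (2/3)MR², so the shape factor k = I/(MR²) = 2/3.
At the top, contact is just lost when gravity alone supplies the centripetal force: Mg = Mv_top²/r, i.e. v_top² = gr.
With ω = v/R, the kinetic energy at speed v is ½(1+k)Mv² = (5/6)Mv².
Energy conservation from release (height h) to the top (height 2r): Mgh = Mg(2r) + (5/6)M·gr.
Thus h_min = 2r + (1+k)r/2 = r(2 + 1.667/2) = 1.3 × 2.833 ≈ 3.68 m.

h_min ≈ 3.68 m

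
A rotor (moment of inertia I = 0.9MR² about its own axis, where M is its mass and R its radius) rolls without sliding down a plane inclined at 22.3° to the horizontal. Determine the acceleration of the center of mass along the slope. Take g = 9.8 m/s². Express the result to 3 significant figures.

With I = 0.9MR², the ratio k = I/(MR²) is 0.9.
Newton's second law down the slope: Mg sinθ − f = Ma. The torque equation fR = Iα (with α = a/R) gives f = kMa.
Eliminating f: Mg sinθ = (1+k)Ma, so a = g sinθ/(1+k) = 9.8 × sin22.3° / 1.9 ≈ 1.96 m/s².

a ≈ 1.96 m/s²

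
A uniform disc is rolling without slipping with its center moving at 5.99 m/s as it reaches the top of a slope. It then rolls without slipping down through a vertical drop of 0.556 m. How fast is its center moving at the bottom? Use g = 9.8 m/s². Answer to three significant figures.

Here I = (1/2)MR², so the shape factor k = I/(MR²) = 0.5.
Pure rolling means v = ωR; then KE = ½Mv² + ½I(v/R)² = ½(1+k)Mv² = (3/4)Mv².
Conserving energy between top and bottom: (3/4)Mv² = (3/4)Mv₀² + Mgh, hence v² = v₀² + 2gh/(1+k).
v = √(5.99² + 2×9.8×0.556/1.5) = √43.15 ≈ 6.57 m/s.

v ≈ 6.57 m/s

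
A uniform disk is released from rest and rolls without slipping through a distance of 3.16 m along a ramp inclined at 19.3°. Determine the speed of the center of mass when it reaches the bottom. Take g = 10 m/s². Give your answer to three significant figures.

Here I = (1/2)MR², so the shape factor k = I/(MR²) = 0.5.
Rolling without slipping gives ω = v/R, so the total kinetic energy is ½Mv² + ½Iω² = ½(1+k)Mv² = (3/4)Mv².
The vertical drop is h = L sinθ = 3.16 × sin19.3° = 1.044 m.
Setting Mgh = (3/4)Mv² gives v = √(2gh/(1+k)) = √(2·10·1.044/1.5) ≈ 3.73 m/s.

v ≈ 3.73 m/s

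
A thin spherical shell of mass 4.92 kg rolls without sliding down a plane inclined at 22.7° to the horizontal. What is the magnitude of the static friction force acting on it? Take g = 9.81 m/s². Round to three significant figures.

f ≈ 7.45 N

The moment of inertia is (2/3)MR², giving k ≡ I/(MR²) = 2/3.
Newton's second law down the slope: Mg sinθ − f = Ma. The torque equation fR = Iα (with α = a/R) gives f = kMa.
Combining, a = g sinθ/(1+k) and f = kMa = kMg sinθ/(1+k).
f = (2/3) × 4.92 × 9.81 × sin22.7° / 1.667 ≈ 7.45 N.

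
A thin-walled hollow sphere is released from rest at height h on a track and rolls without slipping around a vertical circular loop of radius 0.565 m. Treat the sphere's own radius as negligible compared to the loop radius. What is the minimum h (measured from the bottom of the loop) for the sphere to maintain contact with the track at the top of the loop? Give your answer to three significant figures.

With I = (2/3)MR², the ratio k = I/(MR²) is 2/3.
At the top, contact is just lost when gravity alone supplies the centripetal force: Mg = Mv_top²/r, i.e. v_top² = gr.
With ω = v/R, the kinetic energy at speed v is ½(1+k)Mv² = (5/6)Mv².
Energy conservation from release (height h) to the top (height 2r): Mgh = Mg(2r) + (5/6)M·gr.
Thus h_min = 2r + (1+k)r/2 = r(2 + 1.667/2) = 0.565 × 2.833 ≈ 1.60 m.

h_min ≈ 1.60 m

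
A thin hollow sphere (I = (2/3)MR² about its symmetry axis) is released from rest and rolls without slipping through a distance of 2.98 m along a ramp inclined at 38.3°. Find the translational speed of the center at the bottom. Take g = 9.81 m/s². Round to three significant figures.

v ≈ 4.66 m/s

Here I = (2/3)MR², so the shape factor k = I/(MR²) = 2/3.
Rolling without slipping gives ω = v/R, so the total kinetic energy is ½Mv² + ½Iω² = ½(1+k)Mv² = (5/6)Mv².
The vertical drop is h = L sinθ = 2.98 × sin38.3° = 1.847 m.
Setting Mgh = (5/6)Mv² gives v = √(2gh/(1+k)) = √(2·9.81·1.847/1.667) ≈ 4.66 m/s.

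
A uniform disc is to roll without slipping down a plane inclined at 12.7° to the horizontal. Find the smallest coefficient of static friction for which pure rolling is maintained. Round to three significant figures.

Here I = (1/2)MR², so the shape factor k = I/(MR²) = 0.5.
Translational: Mg sinθ − f = Ma. Rotational about the CM: fR = Iα = kMRa, so f = kMa.
These give a = g sinθ/(1+k) and the required friction f = kMg sinθ/(1+k).
The normal force is N = Mg cosθ, so μ_min = f/N = k tanθ/(1+k).
μ_min = 0.5 × tan12.7° / 1.5 ≈ 0.0751.

μ_min ≈ 0.0751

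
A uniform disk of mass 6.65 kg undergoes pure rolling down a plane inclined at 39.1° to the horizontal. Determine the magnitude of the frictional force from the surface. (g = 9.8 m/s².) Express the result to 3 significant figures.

f ≈ 13.7 N

With I = (1/2)MR², the ratio k = I/(MR²) is 0.5.
Along the incline Mg sinθ − f = Ma, and torque about the center fR = Iα = kMR²(a/R) gives f = kMa.
Combining, a = g sinθ/(1+k) and f = kMa = kMg sinθ/(1+k).
f = 0.5 × 6.65 × 9.8 × sin39.1° / 1.5 ≈ 13.7 N.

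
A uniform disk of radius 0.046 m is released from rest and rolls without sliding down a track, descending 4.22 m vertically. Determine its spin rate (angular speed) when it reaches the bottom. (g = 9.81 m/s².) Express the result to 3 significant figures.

With I = (1/2)MR², the ratio k = I/(MR²) is 0.5.
Since it rolls without slipping, ω = v/R and KE = ½Mv² + ½Iω² = ½(1+k)Mv² = (3/4)Mv².
Energy conservation Mgh = ½(1+k)Mv² gives v = √(2gh/(1+k)) = √(2 × 9.81 × 4.22 / 1.5) = 7.43 m/s.
The angular speed follows from ω = v/R = 7.43/0.046 ≈ 162 rad/s.

ω ≈ 162 rad/s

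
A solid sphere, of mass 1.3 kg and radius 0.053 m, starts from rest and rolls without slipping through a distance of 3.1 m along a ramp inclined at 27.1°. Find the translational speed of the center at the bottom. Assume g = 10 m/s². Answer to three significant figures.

v ≈ 4.49 m/s

With I = (2/5)MR², the ratio k = I/(MR²) is 0.4.
Rolling without slipping gives ω = v/R, so the total kinetic energy is ½Mv² + ½Iω² = ½(1+k)Mv² = (7/10)Mv².
The vertical drop is h = L sinθ = 3.1 × sin27.1° = 1.412 m.
Energy conservation: Mgh = (7/10)Mv², so v = √(2gh/(1+k)) = √(2 × 10 × 1.412 / 1.4) ≈ 4.49 m/s.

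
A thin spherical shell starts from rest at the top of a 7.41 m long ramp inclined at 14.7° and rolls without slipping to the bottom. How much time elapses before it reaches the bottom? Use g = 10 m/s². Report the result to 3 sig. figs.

The moment of inertia is (2/3)MR², giving k ≡ I/(MR²) = 2/3.
Along the incline Mg sinθ − f = Ma, and torque about the center fR = Iα = kMR²(a/R) gives f = kMa.
Hence a = g sinθ/(1+k) = 10×sin14.7°/1.667 = 1.523 m/s².
With constant a from rest, t = √(2L/a) = √(2·7.41/1.523) ≈ 3.12 s.

t ≈ 3.12 s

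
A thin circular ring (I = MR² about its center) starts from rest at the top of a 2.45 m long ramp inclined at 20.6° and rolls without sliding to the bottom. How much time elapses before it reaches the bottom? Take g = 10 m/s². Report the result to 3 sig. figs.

t ≈ 1.67 s

With I = MR², the ratio k = I/(MR²) is 1.
Translational: Mg sinθ − f = Ma. Rotational about the CM: fR = Iα = kMRa, so f = kMa.
Hence a = g sinθ/(1+k) = 10×sin20.6°/2 = 1.759 m/s².
With constant a from rest, t = √(2L/a) = √(2·2.45/1.759) ≈ 1.67 s.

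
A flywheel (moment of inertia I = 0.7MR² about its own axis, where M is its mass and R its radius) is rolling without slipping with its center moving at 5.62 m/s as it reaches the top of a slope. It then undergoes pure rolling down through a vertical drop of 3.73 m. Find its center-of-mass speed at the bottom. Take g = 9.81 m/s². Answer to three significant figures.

The moment of inertia is 0.7MR², giving k ≡ I/(MR²) = 0.7.
Rolling without slipping gives ω = v/R, so the total kinetic energy is ½Mv² + ½Iω² = ½(1+k)Mv² = (17/20)Mv².
Conserving energy between top and bottom: (17/20)Mv² = (17/20)Mv₀² + Mgh, hence v² = v₀² + 2gh/(1+k).
v = √(5.62² + 2×9.81×3.73/1.7) = √74.63 ≈ 8.64 m/s.

v ≈ 8.64 m/s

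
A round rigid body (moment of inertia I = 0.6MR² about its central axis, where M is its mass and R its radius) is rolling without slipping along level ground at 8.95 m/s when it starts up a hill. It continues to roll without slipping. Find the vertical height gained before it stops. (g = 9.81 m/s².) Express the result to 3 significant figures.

h ≈ 6.53 m

For this body I = 0.6MR², i.e. k = I/(MR²) = 0.6.
Since it rolls without slipping, ω = v/R and KE = ½Mv² + ½Iω² = ½(1+k)Mv² = (4/5)Mv².
At the top the kinetic energy is zero, so (4/5)Mv₀² = Mgh.
Thus h = (1+k)v₀²/(2g) = 1.6 × 8.95² / (2 × 9.81) ≈ 6.53 m.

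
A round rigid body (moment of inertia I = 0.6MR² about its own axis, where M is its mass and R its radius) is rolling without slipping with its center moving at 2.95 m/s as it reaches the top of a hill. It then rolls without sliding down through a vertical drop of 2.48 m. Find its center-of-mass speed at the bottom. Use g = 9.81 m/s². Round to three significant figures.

v ≈ 6.25 m/s

For this body I = 0.6MR², i.e. k = I/(MR²) = 0.6.
The rolling condition ω = v/R makes the rotational term ½I(v/R)² = ½kMv², so KE_total = ½(1+k)Mv² = (4/5)Mv².
Energy conservation: (4/5)Mv₀² + Mgh = (4/5)Mv², so v² = v₀² + 2gh/(1+k).
v = √(2.95² + 2×9.81×2.48/1.6) = √39.11 ≈ 6.25 m/s.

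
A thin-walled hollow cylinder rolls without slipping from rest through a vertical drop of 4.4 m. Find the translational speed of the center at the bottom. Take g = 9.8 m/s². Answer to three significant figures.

For this body I = MR², i.e. k = I/(MR²) = 1.
Since it rolls without slipping, ω = v/R and KE = ½Mv² + ½Iω² = ½(1+k)Mv² = Mv².
Energy conservation: Mgh = Mv², so v = √(2gh/(1+k)) = √(2 × 9.8 × 4.4 / 2) ≈ 6.57 m/s.

v ≈ 6.57 m/s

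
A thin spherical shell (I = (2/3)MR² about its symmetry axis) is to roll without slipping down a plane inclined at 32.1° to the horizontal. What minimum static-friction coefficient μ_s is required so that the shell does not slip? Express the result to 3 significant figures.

Here I = (2/3)MR², so the shape factor k = I/(MR²) = 2/3.
Translational: Mg sinθ − f = Ma. Rotational about the CM: fR = Iα = kMRa, so f = kMa.
These give a = g sinθ/(1+k) and the required friction f = kMg sinθ/(1+k).
The normal force is N = Mg cosθ, so μ_min = f/N = k tanθ/(1+k).
μ_min = (2/3) × tan32.1° / 1.667 ≈ 0.251.

μ_min ≈ 0.251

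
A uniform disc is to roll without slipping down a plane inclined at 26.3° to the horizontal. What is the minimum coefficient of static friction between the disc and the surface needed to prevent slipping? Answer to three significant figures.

μ_min ≈ 0.165

With I = (1/2)MR², the ratio k = I/(MR²) is 0.5.
Translational: Mg sinθ − f = Ma. Rotational about the CM: fR = Iα = kMRa, so f = kMa.
These give a = g sinθ/(1+k) and the required friction f = kMg sinθ/(1+k).
With N = Mg cosθ, the no-slip condition f ≤ μN gives μ_min = f/N = k tanθ/(1+k).
μ_min = 0.5 × tan26.3° / 1.5 ≈ 0.165.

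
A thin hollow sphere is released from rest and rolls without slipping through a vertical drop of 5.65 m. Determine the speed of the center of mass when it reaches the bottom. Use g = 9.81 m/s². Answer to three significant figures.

The moment of inertia is (2/3)MR², giving k ≡ I/(MR²) = 2/3.
Since it rolls without slipping, ω = v/R and KE = ½Mv² + ½Iω² = ½(1+k)Mv² = (5/6)Mv².
Setting Mgh = (5/6)Mv² gives v = √(2gh/(1+k)) = √(2·9.81·5.65/1.667) ≈ 8.16 m/s.

v ≈ 8.16 m/s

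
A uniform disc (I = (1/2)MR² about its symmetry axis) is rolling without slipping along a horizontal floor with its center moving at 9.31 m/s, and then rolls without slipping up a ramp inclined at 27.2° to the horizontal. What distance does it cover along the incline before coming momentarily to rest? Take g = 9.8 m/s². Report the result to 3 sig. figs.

The moment of inertia is (1/2)MR², giving k ≡ I/(MR²) = 0.5.
The rolling condition ω = v/R makes the rotational term ½I(v/R)² = ½kMv², so KE_total = ½(1+k)Mv² = (3/4)Mv².
Setting this equal to Mgh gives the vertical rise h = (1+k)v₀²/(2g) = 1.5×9.31²/(2×9.8) = 6.633 m.
Along the incline, d = h/sinθ = 6.633/sin27.2° ≈ 14.5 m.

d ≈ 14.5 m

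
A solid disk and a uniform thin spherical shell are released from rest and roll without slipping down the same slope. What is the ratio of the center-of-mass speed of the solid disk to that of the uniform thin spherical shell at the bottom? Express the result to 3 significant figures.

Each satisfies Mgh = ½(1+k)Mv² with k = I/(MR²), so v ∝ 1/√(1+k).
For the solid disk k = 0.5; for the uniform thin spherical shell k = 2/3.
v₁/v₂ = √((1+k₂)/(1+k₁)) = √(1.667/1.5) ≈ 1.05.

v_ratio ≈ 1.05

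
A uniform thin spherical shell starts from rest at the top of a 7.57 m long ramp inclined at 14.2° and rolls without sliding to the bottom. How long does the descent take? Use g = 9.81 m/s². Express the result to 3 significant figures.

t ≈ 3.24 s

Here I = (2/3)MR², so the shape factor k = I/(MR²) = 2/3.
Along the incline Mg sinθ − f = Ma, and torque about the center fR = Iα = kMR²(a/R) gives f = kMa.
Hence a = g sinθ/(1+k) = 9.81×sin14.2°/1.667 = 1.444 m/s².
With constant a from rest, t = √(2L/a) = √(2·7.57/1.444) ≈ 3.24 s.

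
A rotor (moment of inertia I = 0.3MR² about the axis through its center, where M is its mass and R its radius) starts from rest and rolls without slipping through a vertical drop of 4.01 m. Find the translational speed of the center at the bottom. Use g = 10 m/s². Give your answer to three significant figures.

Here I = 0.3MR², so the shape factor k = I/(MR²) = 0.3.
Pure rolling means v = ωR; then KE = ½Mv² + ½I(v/R)² = ½(1+k)Mv² = (13/20)Mv².
Setting Mgh = (13/20)Mv² gives v = √(2gh/(1+k)) = √(2·10·4.01/1.3) ≈ 7.85 m/s.

v ≈ 7.85 m/s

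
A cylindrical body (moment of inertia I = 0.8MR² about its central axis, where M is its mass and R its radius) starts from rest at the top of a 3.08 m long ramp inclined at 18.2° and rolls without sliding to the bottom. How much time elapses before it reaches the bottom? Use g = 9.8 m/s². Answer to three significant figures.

t ≈ 1.90 s

For this body I = 0.8MR², i.e. k = I/(MR²) = 0.8.
Translational: Mg sinθ − f = Ma. Rotational about the CM: fR = Iα = kMRa, so f = kMa.
Hence a = g sinθ/(1+k) = 9.8×sin18.2°/1.8 = 1.7 m/s².
With constant a from rest, t = √(2L/a) = √(2·3.08/1.7) ≈ 1.90 s.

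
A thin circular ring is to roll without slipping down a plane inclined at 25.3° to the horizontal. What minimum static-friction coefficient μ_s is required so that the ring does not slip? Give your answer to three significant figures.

μ_min ≈ 0.236

The moment of inertia is MR², giving k ≡ I/(MR²) = 1.
Newton's second law down the slope: Mg sinθ − f = Ma. The torque equation fR = Iα (with α = a/R) gives f = kMa.
These give a = g sinθ/(1+k) and the required friction f = kMg sinθ/(1+k).
The normal force is N = Mg cosθ, so μ_min = f/N = k tanθ/(1+k).
μ_min = 1 × tan25.3° / 2 ≈ 0.236.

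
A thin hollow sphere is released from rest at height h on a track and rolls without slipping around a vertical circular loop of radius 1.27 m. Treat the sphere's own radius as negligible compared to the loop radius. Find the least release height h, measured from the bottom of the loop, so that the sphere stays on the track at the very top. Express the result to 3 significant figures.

For this body I = (2/3)MR², i.e. k = I/(MR²) = 2/3.
At the top of the loop, the minimum-contact condition is Mg = Mv_top²/r, so v_top² = gr.
With ω = v/R, the kinetic energy at speed v is ½(1+k)Mv² = (5/6)Mv².
Energy conservation from release (height h) to the top (height 2r): Mgh = Mg(2r) + (5/6)M·gr.
Thus h_min = 2r + (1+k)r/2 = r(2 + 1.667/2) = 1.27 × 2.833 ≈ 3.60 m.

h_min ≈ 3.60 m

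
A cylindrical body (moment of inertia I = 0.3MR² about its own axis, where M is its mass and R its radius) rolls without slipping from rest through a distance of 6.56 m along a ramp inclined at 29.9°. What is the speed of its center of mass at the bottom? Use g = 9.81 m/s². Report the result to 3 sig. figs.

v ≈ 7.03 m/s

Here I = 0.3MR², so the shape factor k = I/(MR²) = 0.3.
Rolling without slipping gives ω = v/R, so the total kinetic energy is ½Mv² + ½Iω² = ½(1+k)Mv² = (13/20)Mv².
The vertical drop is h = L sinθ = 6.56 × sin29.9° = 3.27 m.
Energy conservation: Mgh = (13/20)Mv², so v = √(2gh/(1+k)) = √(2 × 9.81 × 3.27 / 1.3) ≈ 7.03 m/s.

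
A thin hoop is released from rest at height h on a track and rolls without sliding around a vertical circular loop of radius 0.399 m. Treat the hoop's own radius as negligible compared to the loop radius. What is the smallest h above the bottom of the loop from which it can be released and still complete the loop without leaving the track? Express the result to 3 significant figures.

Here I = MR², so the shape factor k = I/(MR²) = 1.
At the top of the loop, the minimum-contact condition is Mg = Mv_top²/r, so v_top² = gr.
With ω = v/R, the kinetic energy at speed v is ½(1+k)Mv² = Mv².
Energy conservation from release (height h) to the top (height 2r): Mgh = Mg(2r) + M·gr.
Thus h_min = 2r + (1+k)r/2 = r(2 + 2/2) = 0.399 × 3 ≈ 1.20 m.

h_min ≈ 1.20 m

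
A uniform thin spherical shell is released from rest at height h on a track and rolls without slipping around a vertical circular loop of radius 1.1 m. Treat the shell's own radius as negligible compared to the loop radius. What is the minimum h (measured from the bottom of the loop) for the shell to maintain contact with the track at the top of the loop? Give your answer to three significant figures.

h_min ≈ 3.12 m

For this body I = (2/3)MR², i.e. k = I/(MR²) = 2/3.
At the top, contact is just lost when gravity alone supplies the centripetal force: Mg = Mv_top²/r, i.e. v_top² = gr.
With ω = v/R, the kinetic energy at speed v is ½(1+k)Mv² = (5/6)Mv².
Energy conservation from release (height h) to the top (height 2r): Mgh = Mg(2r) + (5/6)M·gr.
Thus h_min = 2r + (1+k)r/2 = r(2 + 1.667/2) = 1.1 × 2.833 ≈ 3.12 m.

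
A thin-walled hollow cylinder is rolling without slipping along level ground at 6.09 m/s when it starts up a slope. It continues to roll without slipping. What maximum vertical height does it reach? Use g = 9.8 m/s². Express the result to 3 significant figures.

With I = MR², the ratio k = I/(MR²) is 1.
Since it rolls without slipping, ω = v/R and KE = ½Mv² + ½Iω² = ½(1+k)Mv² = Mv².
All of this converts to potential energy at the highest point: Mv₀² = Mgh.
Thus h = (1+k)v₀²/(2g) = 2 × 6.09² / (2 × 9.8) ≈ 3.78 m.

h ≈ 3.78 m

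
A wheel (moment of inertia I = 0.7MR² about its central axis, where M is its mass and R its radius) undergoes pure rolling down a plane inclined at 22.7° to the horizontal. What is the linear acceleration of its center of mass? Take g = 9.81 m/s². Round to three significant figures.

For this body I = 0.7MR², i.e. k = I/(MR²) = 0.7.
Translational: Mg sinθ − f = Ma. Rotational about the CM: fR = Iα = kMRa, so f = kMa.
Eliminating f: Mg sinθ = (1+k)Ma, so a = g sinθ/(1+k) = 9.81 × sin22.7° / 1.7 ≈ 2.23 m/s².

a ≈ 2.23 m/s²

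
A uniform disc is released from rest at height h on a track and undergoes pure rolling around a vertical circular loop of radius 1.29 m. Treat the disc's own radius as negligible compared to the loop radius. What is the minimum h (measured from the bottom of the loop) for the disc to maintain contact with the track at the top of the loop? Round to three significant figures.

h_min ≈ 3.55 m

With I = (1/2)MR², the ratio k = I/(MR²) is 0.5.
At the top, contact is just lost when gravity alone supplies the centripetal force: Mg = Mv_top²/r, i.e. v_top² = gr.
With ω = v/R, the kinetic energy at speed v is ½(1+k)Mv² = (3/4)Mv².
Energy conservation from release (height h) to the top (height 2r): Mgh = Mg(2r) + (3/4)M·gr.
Thus h_min = 2r + (1+k)r/2 = r(2 + 1.5/2) = 1.29 × 2.75 ≈ 3.55 m.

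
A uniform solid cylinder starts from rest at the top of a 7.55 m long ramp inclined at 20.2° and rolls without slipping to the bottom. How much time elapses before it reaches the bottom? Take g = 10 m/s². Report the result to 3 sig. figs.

With I = (1/2)MR², the ratio k = I/(MR²) is 0.5.
Newton's second law down the slope: Mg sinθ − f = Ma. The torque equation fR = Iα (with α = a/R) gives f = kMa.
Hence a = g sinθ/(1+k) = 10×sin20.2°/1.5 = 2.302 m/s².
Starting from rest, L = ½at², so t = √(2L/a) = √(2×7.55/2.302) ≈ 2.56 s.

t ≈ 2.56 s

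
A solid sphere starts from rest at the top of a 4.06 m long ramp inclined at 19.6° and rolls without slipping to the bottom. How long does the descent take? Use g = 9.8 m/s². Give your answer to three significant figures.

Here I = (2/5)MR², so the shape factor k = I/(MR²) = 0.4.
Along the incline Mg sinθ − f = Ma, and torque about the center fR = Iα = kMR²(a/R) gives f = kMa.
Hence a = g sinθ/(1+k) = 9.8×sin19.6°/1.4 = 2.348 m/s².
Starting from rest, L = ½at², so t = √(2L/a) = √(2×4.06/2.348) ≈ 1.86 s.

t ≈ 1.86 s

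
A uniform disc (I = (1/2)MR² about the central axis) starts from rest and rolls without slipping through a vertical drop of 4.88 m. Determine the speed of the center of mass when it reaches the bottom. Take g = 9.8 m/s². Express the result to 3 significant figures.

v ≈ 7.99 m/s

The moment of inertia is (1/2)MR², giving k ≡ I/(MR²) = 0.5.
Pure rolling means v = ωR; then KE = ½Mv² + ½I(v/R)² = ½(1+k)Mv² = (3/4)Mv².
Setting Mgh = (3/4)Mv² gives v = √(2gh/(1+k)) = √(2·9.8·4.88/1.5) ≈ 7.99 m/s.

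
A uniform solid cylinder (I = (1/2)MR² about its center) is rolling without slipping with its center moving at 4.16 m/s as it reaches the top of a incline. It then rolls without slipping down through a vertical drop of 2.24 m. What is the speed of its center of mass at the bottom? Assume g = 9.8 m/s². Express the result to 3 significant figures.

The moment of inertia is (1/2)MR², giving k ≡ I/(MR²) = 0.5.
The rolling condition ω = v/R makes the rotational term ½I(v/R)² = ½kMv², so KE_total = ½(1+k)Mv² = (3/4)Mv².
Energy conservation: (3/4)Mv₀² + Mgh = (3/4)Mv², so v² = v₀² + 2gh/(1+k).
v = √(4.16² + 2×9.8×2.24/1.5) = √46.57 ≈ 6.82 m/s.

v ≈ 6.82 m/s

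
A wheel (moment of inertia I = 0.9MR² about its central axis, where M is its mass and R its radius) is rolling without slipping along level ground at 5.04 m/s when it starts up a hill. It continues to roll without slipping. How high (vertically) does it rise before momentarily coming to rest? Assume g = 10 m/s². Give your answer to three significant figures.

h ≈ 2.41 m

For this body I = 0.9MR², i.e. k = I/(MR²) = 0.9.
Pure rolling means v = ωR; then KE = ½Mv² + ½I(v/R)² = ½(1+k)Mv² = (19/20)Mv².
All of this converts to potential energy at the highest point: (19/20)Mv₀² = Mgh.
Thus h = (1+k)v₀²/(2g) = 1.9 × 5.04² / (2 × 10) ≈ 2.41 m.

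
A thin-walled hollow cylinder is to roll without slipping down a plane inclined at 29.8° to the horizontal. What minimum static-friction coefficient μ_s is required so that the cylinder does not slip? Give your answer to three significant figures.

μ_min ≈ 0.286

Here I = MR², so the shape factor k = I/(MR²) = 1.
Newton's second law down the slope: Mg sinθ − f = Ma. The torque equation fR = Iα (with α = a/R) gives f = kMa.
These give a = g sinθ/(1+k) and the required friction f = kMg sinθ/(1+k).
With N = Mg cosθ, the no-slip condition f ≤ μN gives μ_min = f/N = k tanθ/(1+k).
μ_min = 1 × tan29.8° / 2 ≈ 0.286.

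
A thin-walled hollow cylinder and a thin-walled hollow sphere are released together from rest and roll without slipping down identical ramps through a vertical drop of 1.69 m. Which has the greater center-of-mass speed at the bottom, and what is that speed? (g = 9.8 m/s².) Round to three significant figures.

For rolling without slipping, Mgh = ½(1+k)Mv² where k = I/(MR²), so v = √(2gh/(1+k)).
Thin-walled hollow cylinder: k = 1, giving v = √(2×9.8×1.69/2) = 4.07 m/s.
Thin-walled hollow sphere: k = 2/3, giving v = √(2×9.8×1.69/1.667) = 4.458 m/s.
The smaller k wins: the thin-walled hollow sphere, at ≈ 4.46 m/s.

the thin-walled hollow sphere, at v ≈ 4.46 m/s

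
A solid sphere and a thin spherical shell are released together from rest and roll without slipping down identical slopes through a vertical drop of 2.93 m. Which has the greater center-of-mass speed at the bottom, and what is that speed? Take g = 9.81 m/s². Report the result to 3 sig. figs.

the solid sphere, at v ≈ 6.41 m/s

For rolling without slipping, Mgh = ½(1+k)Mv² where k = I/(MR²), so v = √(2gh/(1+k)).
Solid sphere: k = 0.4, giving v = √(2×9.81×2.93/1.4) = 6.408 m/s.
Thin spherical shell: k = 2/3, giving v = √(2×9.81×2.93/1.667) = 5.873 m/s.
The smaller k wins: the solid sphere, at ≈ 6.41 m/s.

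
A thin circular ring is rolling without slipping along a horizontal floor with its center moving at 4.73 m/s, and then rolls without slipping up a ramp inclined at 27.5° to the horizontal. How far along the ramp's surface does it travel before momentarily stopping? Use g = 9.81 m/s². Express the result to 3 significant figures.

For this body I = MR², i.e. k = I/(MR²) = 1.
Pure rolling means v = ωR; then KE = ½Mv² + ½I(v/R)² = ½(1+k)Mv² = Mv².
Setting this equal to Mgh gives the vertical rise h = (1+k)v₀²/(2g) = 2×4.73²/(2×9.81) = 2.281 m.
Along the incline, d = h/sinθ = 2.281/sin27.5° ≈ 4.94 m.

d ≈ 4.94 m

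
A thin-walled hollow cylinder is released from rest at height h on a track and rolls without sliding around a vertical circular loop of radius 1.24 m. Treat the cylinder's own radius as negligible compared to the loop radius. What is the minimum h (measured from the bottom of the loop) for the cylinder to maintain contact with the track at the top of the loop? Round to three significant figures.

With I = MR², the ratio k = I/(MR²) is 1.
At the top, contact is just lost when gravity alone supplies the centripetal force: Mg = Mv_top²/r, i.e. v_top² = gr.
With ω = v/R, the kinetic energy at speed v is ½(1+k)Mv² = Mv².
Energy conservation from release (height h) to the top (height 2r): Mgh = Mg(2r) + M·gr.
Thus h_min = 2r + (1+k)r/2 = r(2 + 2/2) = 1.24 × 3 ≈ 3.72 m.

h_min ≈ 3.72 m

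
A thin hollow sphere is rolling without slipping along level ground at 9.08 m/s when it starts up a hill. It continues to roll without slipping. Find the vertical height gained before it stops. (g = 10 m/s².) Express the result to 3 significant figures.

Here I = (2/3)MR², so the shape factor k = I/(MR²) = 2/3.
Pure rolling means v = ωR; then KE = ½Mv² + ½I(v/R)² = ½(1+k)Mv² = (5/6)Mv².
At the top the kinetic energy is zero, so (5/6)Mv₀² = Mgh.
Thus h = (1+k)v₀²/(2g) = 1.667 × 9.08² / (2 × 10) ≈ 6.87 m.

h ≈ 6.87 m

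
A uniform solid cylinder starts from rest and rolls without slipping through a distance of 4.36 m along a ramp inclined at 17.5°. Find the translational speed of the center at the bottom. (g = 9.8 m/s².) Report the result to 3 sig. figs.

The moment of inertia is (1/2)MR², giving k ≡ I/(MR²) = 0.5.
Pure rolling means v = ωR; then KE = ½Mv² + ½I(v/R)² = ½(1+k)Mv² = (3/4)Mv².
The vertical drop is h = L sinθ = 4.36 × sin17.5° = 1.311 m.
Setting Mgh = (3/4)Mv² gives v = √(2gh/(1+k)) = √(2·9.8·1.311/1.5) ≈ 4.14 m/s.

v ≈ 4.14 m/s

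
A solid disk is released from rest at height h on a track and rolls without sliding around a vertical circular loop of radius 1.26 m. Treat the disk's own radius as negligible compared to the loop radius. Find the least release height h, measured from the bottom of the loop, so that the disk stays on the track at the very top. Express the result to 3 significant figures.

For this body I = (1/2)MR², i.e. k = I/(MR²) = 0.5.
At the top of the loop, the minimum-contact condition is Mg = Mv_top²/r, so v_top² = gr.
With ω = v/R, the kinetic energy at speed v is ½(1+k)Mv² = (3/4)Mv².
Energy conservation from release (height h) to the top (height 2r): Mgh = Mg(2r) + (3/4)M·gr.
Thus h_min = 2r + (1+k)r/2 = r(2 + 1.5/2) = 1.26 × 2.75 ≈ 3.47 m.

h_min ≈ 3.47 m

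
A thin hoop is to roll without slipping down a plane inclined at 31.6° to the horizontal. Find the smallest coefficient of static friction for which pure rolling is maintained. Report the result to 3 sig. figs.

μ_min ≈ 0.308

With I = MR², the ratio k = I/(MR²) is 1.
Translational: Mg sinθ − f = Ma. Rotational about the CM: fR = Iα = kMRa, so f = kMa.
These give a = g sinθ/(1+k) and the required friction f = kMg sinθ/(1+k).
The normal force is N = Mg cosθ, so μ_min = f/N = k tanθ/(1+k).
μ_min = 1 × tan31.6° / 2 ≈ 0.308.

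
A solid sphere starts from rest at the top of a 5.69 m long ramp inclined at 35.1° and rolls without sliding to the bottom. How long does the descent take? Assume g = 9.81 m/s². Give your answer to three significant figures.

t ≈ 1.68 s

Here I = (2/5)MR², so the shape factor k = I/(MR²) = 0.4.
Newton's second law down the slope: Mg sinθ − f = Ma. The torque equation fR = Iα (with α = a/R) gives f = kMa.
Hence a = g sinθ/(1+k) = 9.81×sin35.1°/1.4 = 4.029 m/s².
Starting from rest, L = ½at², so t = √(2L/a) = √(2×5.69/4.029) ≈ 1.68 s.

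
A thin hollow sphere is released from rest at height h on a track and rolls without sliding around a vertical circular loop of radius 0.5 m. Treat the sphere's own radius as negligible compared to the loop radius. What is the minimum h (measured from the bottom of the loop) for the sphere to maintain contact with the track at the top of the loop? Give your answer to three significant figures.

h_min ≈ 1.42 m

Here I = (2/3)MR², so the shape factor k = I/(MR²) = 2/3.
At the top of the loop, the minimum-contact condition is Mg = Mv_top²/r, so v_top² = gr.
With ω = v/R, the kinetic energy at speed v is ½(1+k)Mv² = (5/6)Mv².
Energy conservation from release (height h) to the top (height 2r): Mgh = Mg(2r) + (5/6)M·gr.
Thus h_min = 2r + (1+k)r/2 = r(2 + 1.667/2) = 0.5 × 2.833 ≈ 1.42 m.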